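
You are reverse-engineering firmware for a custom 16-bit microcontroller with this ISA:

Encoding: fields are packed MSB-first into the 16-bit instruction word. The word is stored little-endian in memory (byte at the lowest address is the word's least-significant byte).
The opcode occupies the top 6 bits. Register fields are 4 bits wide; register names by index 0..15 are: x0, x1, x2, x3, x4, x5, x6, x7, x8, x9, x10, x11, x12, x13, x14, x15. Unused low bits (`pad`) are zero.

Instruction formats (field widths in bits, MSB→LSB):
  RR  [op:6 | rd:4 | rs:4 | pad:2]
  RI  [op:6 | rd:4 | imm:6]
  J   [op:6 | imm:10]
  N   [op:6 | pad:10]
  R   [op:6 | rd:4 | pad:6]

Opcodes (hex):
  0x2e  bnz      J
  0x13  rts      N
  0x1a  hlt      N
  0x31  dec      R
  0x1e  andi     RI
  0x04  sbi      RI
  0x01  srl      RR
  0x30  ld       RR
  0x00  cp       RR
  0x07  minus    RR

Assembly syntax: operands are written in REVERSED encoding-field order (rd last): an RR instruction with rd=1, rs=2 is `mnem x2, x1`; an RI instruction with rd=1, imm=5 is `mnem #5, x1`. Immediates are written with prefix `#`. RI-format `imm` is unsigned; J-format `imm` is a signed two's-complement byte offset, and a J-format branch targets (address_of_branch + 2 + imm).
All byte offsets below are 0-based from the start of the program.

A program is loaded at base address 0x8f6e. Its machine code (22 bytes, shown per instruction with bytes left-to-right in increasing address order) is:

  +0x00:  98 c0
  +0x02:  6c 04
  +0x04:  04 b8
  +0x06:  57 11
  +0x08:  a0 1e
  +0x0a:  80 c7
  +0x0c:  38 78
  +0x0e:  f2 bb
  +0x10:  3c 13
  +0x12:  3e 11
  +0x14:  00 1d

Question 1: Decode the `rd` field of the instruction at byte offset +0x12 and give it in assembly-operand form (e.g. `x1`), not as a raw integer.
+0x12: 3e 11 ⇒ word 0x113e (little)
  top 6b → 0x4 → sbi [RI]
  [9:6] rd=4 = x4
  [5:0] imm=62 = #62

x4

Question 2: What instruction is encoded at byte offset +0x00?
+0x00: 98 c0 ⇒ word 0xc098 (little)
  opcode bits[15:10]=0x30: ld/RR
  rd: (w>>6)&0xf=0x2 → x2
  rs: (w>>2)&0xf=0x6 → x6

ld x6, x2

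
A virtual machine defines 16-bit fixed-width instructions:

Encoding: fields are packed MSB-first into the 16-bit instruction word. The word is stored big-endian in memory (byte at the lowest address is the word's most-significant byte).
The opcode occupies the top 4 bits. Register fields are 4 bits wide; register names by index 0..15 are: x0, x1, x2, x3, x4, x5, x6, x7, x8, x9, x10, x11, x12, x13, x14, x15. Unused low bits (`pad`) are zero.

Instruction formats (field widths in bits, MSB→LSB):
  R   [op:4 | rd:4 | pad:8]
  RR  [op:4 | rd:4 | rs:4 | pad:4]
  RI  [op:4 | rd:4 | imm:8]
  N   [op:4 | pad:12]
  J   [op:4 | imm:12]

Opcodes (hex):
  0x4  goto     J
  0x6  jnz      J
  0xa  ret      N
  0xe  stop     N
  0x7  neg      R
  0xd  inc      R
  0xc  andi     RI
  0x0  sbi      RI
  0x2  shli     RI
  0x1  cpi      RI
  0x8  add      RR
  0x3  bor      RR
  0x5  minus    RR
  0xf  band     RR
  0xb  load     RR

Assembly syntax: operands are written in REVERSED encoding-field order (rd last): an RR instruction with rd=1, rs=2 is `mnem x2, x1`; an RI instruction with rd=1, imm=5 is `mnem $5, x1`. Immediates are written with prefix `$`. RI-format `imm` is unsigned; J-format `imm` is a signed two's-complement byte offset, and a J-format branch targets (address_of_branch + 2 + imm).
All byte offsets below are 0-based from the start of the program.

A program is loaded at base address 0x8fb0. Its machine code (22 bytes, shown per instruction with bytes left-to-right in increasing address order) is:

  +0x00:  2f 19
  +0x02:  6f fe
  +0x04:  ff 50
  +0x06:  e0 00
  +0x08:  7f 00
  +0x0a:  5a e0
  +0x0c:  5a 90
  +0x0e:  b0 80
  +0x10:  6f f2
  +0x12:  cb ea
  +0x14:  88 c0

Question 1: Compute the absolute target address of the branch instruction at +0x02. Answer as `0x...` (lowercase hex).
0x8fb2

off 0x02: read 6f fe as big → 0x6ffe
  opcode bits[15:12]=0x6: jnz/J
  [11:0] imm=4094 (s12→-2) = $-2
  target = base 0x8fb0 + off 0x02 + 2 + imm -2 = 0x8fb2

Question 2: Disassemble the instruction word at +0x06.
[06] e0 00 → 0xe000
  top 4b → 0xe → stop [N]

stop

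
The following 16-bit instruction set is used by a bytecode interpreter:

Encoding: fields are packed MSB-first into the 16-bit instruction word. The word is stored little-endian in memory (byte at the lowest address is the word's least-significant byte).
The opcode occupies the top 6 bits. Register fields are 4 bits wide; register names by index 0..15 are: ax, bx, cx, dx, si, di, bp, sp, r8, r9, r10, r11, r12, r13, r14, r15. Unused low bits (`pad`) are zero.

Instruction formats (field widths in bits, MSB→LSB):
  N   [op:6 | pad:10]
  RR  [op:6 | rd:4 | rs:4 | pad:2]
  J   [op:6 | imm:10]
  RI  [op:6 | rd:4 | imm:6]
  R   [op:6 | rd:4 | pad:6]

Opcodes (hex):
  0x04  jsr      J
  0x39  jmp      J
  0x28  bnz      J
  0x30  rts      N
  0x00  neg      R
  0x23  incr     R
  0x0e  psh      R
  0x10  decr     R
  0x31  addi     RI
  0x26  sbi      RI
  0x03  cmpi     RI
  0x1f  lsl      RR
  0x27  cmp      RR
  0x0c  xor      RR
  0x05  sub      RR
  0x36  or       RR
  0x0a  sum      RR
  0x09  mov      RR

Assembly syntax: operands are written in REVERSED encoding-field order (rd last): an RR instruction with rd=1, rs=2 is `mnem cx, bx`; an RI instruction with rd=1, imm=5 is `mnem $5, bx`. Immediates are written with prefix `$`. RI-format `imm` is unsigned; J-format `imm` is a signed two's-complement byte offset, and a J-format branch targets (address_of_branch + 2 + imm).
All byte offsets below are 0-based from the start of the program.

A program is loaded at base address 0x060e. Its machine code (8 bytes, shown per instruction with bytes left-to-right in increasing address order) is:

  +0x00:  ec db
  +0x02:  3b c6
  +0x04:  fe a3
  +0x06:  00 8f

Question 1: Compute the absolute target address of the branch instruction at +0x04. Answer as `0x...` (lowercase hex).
@+04  little-endian(fe a3) = 0xa3fe
  op=0xa3fe>>10=0x28 ⇒ bnz (J)
  imm: (w>>0)&0x3ff=0x3fe (s10→-2) → $-2
  target = base 0x060e + off 0x04 + 2 + imm -2 = 0x0612

0x0612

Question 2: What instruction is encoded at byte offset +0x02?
addi $59, r8

[02] 3b c6 → 0xc63b
  opcode bits[15:10]=0x31: addi/RI
  rd: (w>>6)&0xf=0x8 → r8
  imm: (w>>0)&0x3f=0x3b → $59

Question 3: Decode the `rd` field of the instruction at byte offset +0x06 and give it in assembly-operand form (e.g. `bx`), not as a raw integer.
r12

[06] 00 8f → 0x8f00
  opcode bits[15:10]=0x23: incr/R
  rd@[9:6]=0xc ⇒ r12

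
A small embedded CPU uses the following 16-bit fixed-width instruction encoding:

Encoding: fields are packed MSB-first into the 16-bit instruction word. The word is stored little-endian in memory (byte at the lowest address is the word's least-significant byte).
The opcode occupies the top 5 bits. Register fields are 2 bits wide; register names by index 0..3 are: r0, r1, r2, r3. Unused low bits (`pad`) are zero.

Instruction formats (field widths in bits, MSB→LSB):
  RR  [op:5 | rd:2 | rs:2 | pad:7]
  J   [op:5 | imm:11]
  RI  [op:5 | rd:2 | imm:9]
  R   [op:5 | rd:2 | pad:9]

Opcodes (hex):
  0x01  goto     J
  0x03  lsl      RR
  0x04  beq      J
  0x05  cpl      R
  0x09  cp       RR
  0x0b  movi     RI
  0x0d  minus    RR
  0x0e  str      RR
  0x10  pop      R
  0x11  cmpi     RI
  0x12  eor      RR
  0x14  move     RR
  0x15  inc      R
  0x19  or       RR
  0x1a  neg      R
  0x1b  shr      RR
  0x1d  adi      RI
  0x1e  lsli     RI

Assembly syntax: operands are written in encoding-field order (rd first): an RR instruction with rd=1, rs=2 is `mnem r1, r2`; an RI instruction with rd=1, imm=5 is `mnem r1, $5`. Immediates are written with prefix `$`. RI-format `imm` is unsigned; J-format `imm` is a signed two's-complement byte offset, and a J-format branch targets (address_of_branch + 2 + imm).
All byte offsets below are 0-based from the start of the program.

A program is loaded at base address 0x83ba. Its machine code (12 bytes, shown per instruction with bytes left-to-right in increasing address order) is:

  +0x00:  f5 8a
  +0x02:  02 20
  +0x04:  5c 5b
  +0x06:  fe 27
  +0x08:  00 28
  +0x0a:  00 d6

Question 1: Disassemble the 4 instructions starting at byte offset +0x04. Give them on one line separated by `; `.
off 0x04: read 5c 5b as little → 0x5b5c
  top 5b → 0xb → movi [RI]
  [10:9] rd=1 = r1
  [8:0] imm=348 = $348
off 0x06: read fe 27 as little → 0x27fe
  top 5b → 0x4 → beq [J]
  [10:0] imm=2046 (s11→-2) = $-2
off 0x08: read 00 28 as little → 0x2800
  top 5b → 0x5 → cpl [R]
  [10:9] rd=0 = r0
off 0x0a: read 00 d6 as little → 0xd600
  top 5b → 0x1a → neg [R]
  [10:9] rd=3 = r3

movi r1, $348; beq $-2; cpl r0; neg r3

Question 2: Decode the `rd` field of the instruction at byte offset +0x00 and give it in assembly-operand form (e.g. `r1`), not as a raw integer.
@+00  little-endian(f5 8a) = 0x8af5
  opcode bits[15:11]=0x11: cmpi/RI
  rd@[10:9]=0x1 ⇒ r1
  imm@[8:0]=0xf5 ⇒ $245

r1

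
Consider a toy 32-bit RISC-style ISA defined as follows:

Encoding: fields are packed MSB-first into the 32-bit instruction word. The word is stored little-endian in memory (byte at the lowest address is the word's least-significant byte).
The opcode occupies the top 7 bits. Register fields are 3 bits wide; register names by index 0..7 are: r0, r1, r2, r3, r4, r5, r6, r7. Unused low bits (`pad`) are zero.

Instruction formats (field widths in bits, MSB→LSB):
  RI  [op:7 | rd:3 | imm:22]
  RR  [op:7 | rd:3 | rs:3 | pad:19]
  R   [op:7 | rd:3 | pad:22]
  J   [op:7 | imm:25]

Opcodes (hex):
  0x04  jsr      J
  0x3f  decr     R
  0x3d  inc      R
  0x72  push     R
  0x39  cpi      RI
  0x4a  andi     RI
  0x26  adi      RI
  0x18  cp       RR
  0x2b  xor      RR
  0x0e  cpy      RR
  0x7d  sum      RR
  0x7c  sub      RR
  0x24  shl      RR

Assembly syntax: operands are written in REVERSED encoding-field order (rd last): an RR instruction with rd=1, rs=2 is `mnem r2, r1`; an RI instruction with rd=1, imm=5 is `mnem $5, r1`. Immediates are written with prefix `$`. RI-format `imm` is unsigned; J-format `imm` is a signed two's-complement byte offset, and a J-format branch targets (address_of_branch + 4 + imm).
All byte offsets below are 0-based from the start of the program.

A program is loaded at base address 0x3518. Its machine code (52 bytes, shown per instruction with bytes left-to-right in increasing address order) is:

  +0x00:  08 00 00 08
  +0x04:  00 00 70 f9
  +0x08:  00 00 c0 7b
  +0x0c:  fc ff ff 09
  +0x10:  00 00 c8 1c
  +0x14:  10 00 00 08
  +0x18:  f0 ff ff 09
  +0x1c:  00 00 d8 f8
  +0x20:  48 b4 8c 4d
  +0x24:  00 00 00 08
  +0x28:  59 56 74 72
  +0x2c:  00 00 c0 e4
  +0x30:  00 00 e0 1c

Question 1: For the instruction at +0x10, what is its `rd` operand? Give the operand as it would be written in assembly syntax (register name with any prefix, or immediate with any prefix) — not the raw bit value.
r3

off 0x10: read 00 00 c8 1c as little → 0x1cc80000
  top 7b → 0xe → cpy [RR]
  [24:22] rd=3 = r3
  [21:19] rs=1 = r1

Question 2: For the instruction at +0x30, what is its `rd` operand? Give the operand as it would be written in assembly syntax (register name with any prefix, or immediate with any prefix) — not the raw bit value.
+0x30: 00 00 e0 1c ⇒ word 0x1ce00000 (little)
  opcode bits[31:25]=0xe: cpy/RR
  [24:22] rd=3 = r3
  [21:19] rs=4 = r4

r3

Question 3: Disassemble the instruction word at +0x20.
adi $832584, r6

+0x20: 48 b4 8c 4d ⇒ word 0x4d8cb448 (little)
  op=0x4d8cb448>>25=0x26 ⇒ adi (RI)
  rd: (w>>22)&0x7=0x6 → r6
  imm: (w>>0)&0x3fffff=0xcb448 → $832584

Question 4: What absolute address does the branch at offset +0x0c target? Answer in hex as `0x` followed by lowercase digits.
off 0x0c: read fc ff ff 09 as little → 0x09fffffc
  opcode bits[31:25]=0x4: jsr/J
  imm: (w>>0)&0x1ffffff=0x1fffffc (s25→-4) → $-4
  target = base 0x3518 + off 0x0c + 4 + imm -4 = 0x3524

0x3524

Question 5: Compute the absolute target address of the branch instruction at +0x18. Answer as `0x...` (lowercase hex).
[18] f0 ff ff 09 → 0x09fffff0
  op=0x09fffff0>>25=0x4 ⇒ jsr (J)
  imm@[24:0]=0x1fffff0 (s25→-16) ⇒ $-16
  target = base 0x3518 + off 0x18 + 4 + imm -16 = 0x3524

0x3524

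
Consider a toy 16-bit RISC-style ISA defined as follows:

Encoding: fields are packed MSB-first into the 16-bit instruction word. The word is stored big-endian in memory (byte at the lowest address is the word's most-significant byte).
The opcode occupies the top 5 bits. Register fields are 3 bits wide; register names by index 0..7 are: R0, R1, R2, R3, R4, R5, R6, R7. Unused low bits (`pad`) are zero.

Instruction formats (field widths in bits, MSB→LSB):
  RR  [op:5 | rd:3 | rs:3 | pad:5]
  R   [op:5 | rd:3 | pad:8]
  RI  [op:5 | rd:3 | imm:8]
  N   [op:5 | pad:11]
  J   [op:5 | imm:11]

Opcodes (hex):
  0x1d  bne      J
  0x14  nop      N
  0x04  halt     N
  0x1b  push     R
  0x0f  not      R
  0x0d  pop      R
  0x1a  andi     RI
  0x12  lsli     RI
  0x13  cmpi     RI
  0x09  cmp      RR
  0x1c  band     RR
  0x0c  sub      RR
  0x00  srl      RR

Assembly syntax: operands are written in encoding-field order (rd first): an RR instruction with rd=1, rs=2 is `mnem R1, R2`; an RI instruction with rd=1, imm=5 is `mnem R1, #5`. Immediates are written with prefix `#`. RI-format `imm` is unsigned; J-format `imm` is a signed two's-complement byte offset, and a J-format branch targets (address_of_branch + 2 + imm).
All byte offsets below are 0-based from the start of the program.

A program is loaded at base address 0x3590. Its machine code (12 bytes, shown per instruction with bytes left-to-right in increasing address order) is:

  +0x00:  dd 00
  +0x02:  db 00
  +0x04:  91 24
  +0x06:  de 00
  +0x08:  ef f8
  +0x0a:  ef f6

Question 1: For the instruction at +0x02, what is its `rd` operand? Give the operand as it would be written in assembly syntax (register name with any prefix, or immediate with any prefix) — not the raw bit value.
R3

+0x02: db 00 ⇒ word 0xdb00 (big)
  top 5b → 0x1b → push [R]
  [10:8] rd=3 = R3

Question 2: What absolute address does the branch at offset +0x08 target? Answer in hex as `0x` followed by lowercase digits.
+0x08: ef f8 ⇒ word 0xeff8 (big)
  opcode bits[15:11]=0x1d: bne/J
  [10:0] imm=2040 (s11→-8) = #-8
  target = base 0x3590 + off 0x08 + 2 + imm -8 = 0x3592

0x3592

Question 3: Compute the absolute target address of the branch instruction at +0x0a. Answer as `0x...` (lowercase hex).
0x3592

@+0a  big-endian(ef f6) = 0xeff6
  op=0xeff6>>11=0x1d ⇒ bne (J)
  imm: (w>>0)&0x7ff=0x7f6 (s11→-10) → #-10
  target = base 0x3590 + off 0x0a + 2 + imm -10 = 0x3592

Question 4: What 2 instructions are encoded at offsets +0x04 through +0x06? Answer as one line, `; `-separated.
[04] 91 24 → 0x9124
  op=0x9124>>11=0x12 ⇒ lsli (RI)
  rd: (w>>8)&0x7=0x1 → R1
  imm: (w>>0)&0xff=0x24 → #36
[06] de 00 → 0xde00
  op=0xde00>>11=0x1b ⇒ push (R)
  rd: (w>>8)&0x7=0x6 → R6

lsli R1, #36; push R6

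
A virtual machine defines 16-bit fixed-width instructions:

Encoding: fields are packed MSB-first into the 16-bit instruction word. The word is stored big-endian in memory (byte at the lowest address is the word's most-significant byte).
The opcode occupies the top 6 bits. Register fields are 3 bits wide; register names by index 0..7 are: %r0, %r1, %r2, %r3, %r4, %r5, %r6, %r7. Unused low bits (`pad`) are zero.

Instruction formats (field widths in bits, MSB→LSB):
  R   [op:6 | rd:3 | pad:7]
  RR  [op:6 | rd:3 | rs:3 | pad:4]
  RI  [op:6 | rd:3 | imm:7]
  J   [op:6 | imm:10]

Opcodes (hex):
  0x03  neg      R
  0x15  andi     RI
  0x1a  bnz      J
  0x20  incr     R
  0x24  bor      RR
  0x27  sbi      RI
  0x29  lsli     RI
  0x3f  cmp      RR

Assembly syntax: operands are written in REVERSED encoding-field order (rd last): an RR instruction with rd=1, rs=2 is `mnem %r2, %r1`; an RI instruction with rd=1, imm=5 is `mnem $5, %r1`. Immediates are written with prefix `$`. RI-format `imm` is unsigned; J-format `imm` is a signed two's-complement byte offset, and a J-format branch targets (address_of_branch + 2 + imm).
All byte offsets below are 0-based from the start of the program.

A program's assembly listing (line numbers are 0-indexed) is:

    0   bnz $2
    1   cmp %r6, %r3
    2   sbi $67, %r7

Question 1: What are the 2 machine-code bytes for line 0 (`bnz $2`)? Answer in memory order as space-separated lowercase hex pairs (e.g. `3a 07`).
68 02

line 0 (bnz): pack op=0x1a:6|imm=2:10 = 0x6802; big→ 68 02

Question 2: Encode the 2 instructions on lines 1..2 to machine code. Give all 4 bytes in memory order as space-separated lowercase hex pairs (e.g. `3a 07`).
line 1 (cmp): pack op=0x3f:6|rd=3:3|rs=6:3|pad=0:4 = 0xfde0; big→ fd e0
line 2 (sbi): pack op=0x27:6|rd=7:3|imm=67:7 = 0x9fc3; big→ 9f c3

fd e0 9f c3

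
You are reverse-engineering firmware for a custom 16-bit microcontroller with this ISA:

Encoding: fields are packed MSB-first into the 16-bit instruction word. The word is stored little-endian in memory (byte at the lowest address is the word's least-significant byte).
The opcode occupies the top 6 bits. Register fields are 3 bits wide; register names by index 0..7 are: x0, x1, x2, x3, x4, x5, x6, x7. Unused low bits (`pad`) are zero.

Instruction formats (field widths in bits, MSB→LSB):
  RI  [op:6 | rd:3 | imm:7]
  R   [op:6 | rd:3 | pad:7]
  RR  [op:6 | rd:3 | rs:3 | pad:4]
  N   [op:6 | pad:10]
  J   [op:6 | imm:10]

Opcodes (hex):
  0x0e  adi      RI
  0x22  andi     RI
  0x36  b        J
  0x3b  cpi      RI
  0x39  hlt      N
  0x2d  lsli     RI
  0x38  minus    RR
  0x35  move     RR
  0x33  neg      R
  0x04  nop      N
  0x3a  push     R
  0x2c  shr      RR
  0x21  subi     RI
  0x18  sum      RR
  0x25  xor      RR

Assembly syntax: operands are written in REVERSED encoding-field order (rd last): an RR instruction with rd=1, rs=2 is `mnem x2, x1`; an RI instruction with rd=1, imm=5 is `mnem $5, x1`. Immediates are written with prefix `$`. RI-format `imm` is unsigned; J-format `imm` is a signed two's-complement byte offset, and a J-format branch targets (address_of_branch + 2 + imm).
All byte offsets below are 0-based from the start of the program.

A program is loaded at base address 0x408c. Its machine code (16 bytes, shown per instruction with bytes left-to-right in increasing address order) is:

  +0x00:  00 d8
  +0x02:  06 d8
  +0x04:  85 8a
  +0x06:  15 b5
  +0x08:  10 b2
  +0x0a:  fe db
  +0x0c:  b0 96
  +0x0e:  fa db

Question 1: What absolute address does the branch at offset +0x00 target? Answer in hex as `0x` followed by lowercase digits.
off 0x00: read 00 d8 as little → 0xd800
  top 6b → 0x36 → b [J]
  [9:0] imm=0 = $0
  target = base 0x408c + off 0x00 + 2 + imm 0 = 0x408e

0x408e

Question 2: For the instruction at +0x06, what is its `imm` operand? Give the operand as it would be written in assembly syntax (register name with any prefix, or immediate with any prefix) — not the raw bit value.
$21

off 0x06: read 15 b5 as little → 0xb515
  top 6b → 0x2d → lsli [RI]
  rd@[9:7]=0x2 ⇒ x2
  imm@[6:0]=0x15 ⇒ $21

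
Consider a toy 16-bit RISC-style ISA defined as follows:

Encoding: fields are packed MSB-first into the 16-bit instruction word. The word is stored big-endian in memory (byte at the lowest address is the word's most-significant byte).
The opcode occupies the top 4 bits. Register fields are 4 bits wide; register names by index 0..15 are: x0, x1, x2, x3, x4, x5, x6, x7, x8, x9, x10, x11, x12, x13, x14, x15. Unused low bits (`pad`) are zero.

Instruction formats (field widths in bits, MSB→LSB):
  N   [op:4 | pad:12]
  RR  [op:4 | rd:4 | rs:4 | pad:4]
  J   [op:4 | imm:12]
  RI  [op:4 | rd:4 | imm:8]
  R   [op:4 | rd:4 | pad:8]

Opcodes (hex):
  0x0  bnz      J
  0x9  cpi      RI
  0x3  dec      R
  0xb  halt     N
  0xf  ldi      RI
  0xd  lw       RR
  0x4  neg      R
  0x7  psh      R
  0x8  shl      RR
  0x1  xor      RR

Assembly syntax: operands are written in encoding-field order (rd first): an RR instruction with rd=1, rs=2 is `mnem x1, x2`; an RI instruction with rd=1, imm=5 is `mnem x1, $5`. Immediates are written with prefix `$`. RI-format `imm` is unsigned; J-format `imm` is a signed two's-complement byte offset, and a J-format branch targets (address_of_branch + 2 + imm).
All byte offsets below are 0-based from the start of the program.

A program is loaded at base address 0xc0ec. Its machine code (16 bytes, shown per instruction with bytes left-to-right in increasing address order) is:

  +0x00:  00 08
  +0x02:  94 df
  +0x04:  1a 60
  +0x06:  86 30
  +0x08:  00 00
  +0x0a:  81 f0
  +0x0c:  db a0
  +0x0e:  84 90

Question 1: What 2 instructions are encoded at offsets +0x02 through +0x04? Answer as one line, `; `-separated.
cpi x4, $223; xor x10, x6

off 0x02: read 94 df as big → 0x94df
  opcode bits[15:12]=0x9: cpi/RI
  rd: (w>>8)&0xf=0x4 → x4
  imm: (w>>0)&0xff=0xdf → $223
off 0x04: read 1a 60 as big → 0x1a60
  opcode bits[15:12]=0x1: xor/RR
  rd: (w>>8)&0xf=0xa → x10
  rs: (w>>4)&0xf=0x6 → x6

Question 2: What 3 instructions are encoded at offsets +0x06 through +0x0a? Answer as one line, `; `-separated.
shl x6, x3; bnz $0; shl x1, x15

[06] 86 30 → 0x8630
  top 4b → 0x8 → shl [RR]
  rd: (w>>8)&0xf=0x6 → x6
  rs: (w>>4)&0xf=0x3 → x3
[08] 00 00 → 0x0000
  top 4b → 0x0 → bnz [J]
  imm: (w>>0)&0xfff=0x0 → $0
[0a] 81 f0 → 0x81f0
  top 4b → 0x8 → shl [RR]
  rd: (w>>8)&0xf=0x1 → x1
  rs: (w>>4)&0xf=0xf → x15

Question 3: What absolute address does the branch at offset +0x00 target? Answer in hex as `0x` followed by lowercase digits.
off 0x00: read 00 08 as big → 0x0008
  opcode bits[15:12]=0x0: bnz/J
  [11:0] imm=8 = $8
  target = base 0xc0ec + off 0x00 + 2 + imm 8 = 0xc0f6

0xc0f6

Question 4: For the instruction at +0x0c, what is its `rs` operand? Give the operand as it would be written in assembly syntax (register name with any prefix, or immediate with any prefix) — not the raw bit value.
[0c] db a0 → 0xdba0
  opcode bits[15:12]=0xd: lw/RR
  rd@[11:8]=0xb ⇒ x11
  rs@[7:4]=0xa ⇒ x10

x10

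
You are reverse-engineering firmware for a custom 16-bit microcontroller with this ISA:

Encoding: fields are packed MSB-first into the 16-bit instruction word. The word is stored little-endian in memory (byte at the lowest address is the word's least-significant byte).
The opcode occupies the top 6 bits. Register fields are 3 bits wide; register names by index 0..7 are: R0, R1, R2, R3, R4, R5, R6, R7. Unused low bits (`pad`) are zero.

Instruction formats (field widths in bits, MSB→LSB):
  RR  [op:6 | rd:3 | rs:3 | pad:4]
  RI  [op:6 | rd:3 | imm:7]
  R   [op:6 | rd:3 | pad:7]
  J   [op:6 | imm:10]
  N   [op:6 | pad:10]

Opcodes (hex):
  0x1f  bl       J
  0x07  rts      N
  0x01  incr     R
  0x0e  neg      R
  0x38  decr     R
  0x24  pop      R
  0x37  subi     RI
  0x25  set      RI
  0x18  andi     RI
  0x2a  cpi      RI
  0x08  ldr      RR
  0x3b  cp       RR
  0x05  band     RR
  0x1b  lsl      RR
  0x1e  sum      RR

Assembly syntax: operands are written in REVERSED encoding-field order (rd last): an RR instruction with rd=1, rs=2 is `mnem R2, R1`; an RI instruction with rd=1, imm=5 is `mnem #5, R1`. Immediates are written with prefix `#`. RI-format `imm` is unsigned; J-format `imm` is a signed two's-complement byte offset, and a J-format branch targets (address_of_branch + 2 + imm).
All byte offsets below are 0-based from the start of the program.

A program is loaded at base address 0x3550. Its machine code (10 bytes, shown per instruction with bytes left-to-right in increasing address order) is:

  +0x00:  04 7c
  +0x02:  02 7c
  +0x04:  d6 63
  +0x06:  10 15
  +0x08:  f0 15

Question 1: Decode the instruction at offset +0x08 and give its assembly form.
band R7, R3

off 0x08: read f0 15 as little → 0x15f0
  opcode bits[15:10]=0x5: band/RR
  [9:7] rd=3 = R3
  [6:4] rs=7 = R7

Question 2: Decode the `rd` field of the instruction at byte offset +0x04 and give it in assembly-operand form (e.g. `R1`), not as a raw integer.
off 0x04: read d6 63 as little → 0x63d6
  opcode bits[15:10]=0x18: andi/RI
  [9:7] rd=7 = R7
  [6:0] imm=86 = #86

R7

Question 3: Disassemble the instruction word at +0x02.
bl #2

off 0x02: read 02 7c as little → 0x7c02
  opcode bits[15:10]=0x1f: bl/J
  imm@[9:0]=0x2 ⇒ #2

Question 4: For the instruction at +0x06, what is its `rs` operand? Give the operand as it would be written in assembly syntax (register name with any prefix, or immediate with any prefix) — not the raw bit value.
[06] 10 15 → 0x1510
  opcode bits[15:10]=0x5: band/RR
  rd: (w>>7)&0x7=0x2 → R2
  rs: (w>>4)&0x7=0x1 → R1

R1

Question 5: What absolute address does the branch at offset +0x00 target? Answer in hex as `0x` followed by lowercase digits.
0x3556

+0x00: 04 7c ⇒ word 0x7c04 (little)
  top 6b → 0x1f → bl [J]
  [9:0] imm=4 = #4
  target = base 0x3550 + off 0x00 + 2 + imm 4 = 0x3556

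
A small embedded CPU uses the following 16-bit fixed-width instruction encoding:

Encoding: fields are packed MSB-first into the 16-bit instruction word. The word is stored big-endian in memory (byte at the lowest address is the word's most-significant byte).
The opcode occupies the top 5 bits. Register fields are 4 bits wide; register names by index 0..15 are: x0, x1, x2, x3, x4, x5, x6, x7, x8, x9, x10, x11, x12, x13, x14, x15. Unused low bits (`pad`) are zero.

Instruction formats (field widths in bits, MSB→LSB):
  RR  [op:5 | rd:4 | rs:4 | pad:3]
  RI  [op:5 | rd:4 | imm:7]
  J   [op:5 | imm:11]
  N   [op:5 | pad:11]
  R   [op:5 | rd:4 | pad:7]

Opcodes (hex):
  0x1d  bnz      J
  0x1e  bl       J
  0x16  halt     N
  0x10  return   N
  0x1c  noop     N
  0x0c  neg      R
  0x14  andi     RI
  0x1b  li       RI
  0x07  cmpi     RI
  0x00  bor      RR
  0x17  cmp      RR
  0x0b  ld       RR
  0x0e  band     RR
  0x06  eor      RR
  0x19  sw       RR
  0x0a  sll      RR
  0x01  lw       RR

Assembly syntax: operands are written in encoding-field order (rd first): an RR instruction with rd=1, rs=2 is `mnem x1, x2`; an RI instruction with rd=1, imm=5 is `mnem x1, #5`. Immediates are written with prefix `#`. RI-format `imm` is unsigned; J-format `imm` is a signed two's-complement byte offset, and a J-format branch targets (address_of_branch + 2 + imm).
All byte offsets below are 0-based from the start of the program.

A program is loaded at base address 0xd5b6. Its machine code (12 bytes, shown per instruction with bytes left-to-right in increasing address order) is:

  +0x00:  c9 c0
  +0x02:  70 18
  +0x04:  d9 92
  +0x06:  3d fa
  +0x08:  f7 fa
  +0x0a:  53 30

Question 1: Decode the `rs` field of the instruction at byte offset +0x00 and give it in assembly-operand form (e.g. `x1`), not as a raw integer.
off 0x00: read c9 c0 as big → 0xc9c0
  opcode bits[15:11]=0x19: sw/RR
  rd@[10:7]=0x3 ⇒ x3
  rs@[6:3]=0x8 ⇒ x8

x8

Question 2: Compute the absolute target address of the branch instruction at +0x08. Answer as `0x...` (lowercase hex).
0xd5ba

@+08  big-endian(f7 fa) = 0xf7fa
  opcode bits[15:11]=0x1e: bl/J
  imm: (w>>0)&0x7ff=0x7fa (s11→-6) → #-6
  target = base 0xd5b6 + off 0x08 + 2 + imm -6 = 0xd5ba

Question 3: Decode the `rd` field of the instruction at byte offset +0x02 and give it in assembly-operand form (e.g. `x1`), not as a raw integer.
x0

off 0x02: read 70 18 as big → 0x7018
  opcode bits[15:11]=0xe: band/RR
  [10:7] rd=0 = x0
  [6:3] rs=3 = x3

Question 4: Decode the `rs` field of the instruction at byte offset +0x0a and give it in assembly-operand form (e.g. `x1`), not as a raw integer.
x6

[0a] 53 30 → 0x5330
  opcode bits[15:11]=0xa: sll/RR
  rd@[10:7]=0x6 ⇒ x6
  rs@[6:3]=0x6 ⇒ x6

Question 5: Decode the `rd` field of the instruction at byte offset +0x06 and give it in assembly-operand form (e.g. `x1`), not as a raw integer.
x11

[06] 3d fa → 0x3dfa
  op=0x3dfa>>11=0x7 ⇒ cmpi (RI)
  [10:7] rd=11 = x11
  [6:0] imm=122 = #122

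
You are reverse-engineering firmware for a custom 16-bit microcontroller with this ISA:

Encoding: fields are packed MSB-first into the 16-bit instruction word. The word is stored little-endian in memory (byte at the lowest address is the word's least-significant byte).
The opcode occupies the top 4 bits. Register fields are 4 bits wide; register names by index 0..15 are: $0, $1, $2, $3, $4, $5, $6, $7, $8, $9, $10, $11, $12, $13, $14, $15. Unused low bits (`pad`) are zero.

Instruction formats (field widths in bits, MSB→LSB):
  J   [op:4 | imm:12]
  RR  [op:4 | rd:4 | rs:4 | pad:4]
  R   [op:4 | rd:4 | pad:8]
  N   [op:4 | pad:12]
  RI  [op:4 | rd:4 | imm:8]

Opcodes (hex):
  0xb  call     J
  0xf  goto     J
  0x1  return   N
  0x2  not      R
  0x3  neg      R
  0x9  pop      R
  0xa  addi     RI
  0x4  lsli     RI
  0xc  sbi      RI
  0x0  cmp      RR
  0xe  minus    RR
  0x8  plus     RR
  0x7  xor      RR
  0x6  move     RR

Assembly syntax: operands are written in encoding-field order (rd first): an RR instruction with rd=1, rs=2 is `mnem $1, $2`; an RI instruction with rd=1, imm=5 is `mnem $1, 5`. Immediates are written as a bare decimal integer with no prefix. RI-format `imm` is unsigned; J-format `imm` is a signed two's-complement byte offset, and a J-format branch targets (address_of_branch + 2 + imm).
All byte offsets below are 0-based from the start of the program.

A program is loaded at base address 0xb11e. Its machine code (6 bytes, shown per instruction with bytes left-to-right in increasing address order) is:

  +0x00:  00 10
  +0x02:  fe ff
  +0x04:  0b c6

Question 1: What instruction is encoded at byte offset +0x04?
+0x04: 0b c6 ⇒ word 0xc60b (little)
  opcode bits[15:12]=0xc: sbi/RI
  [11:8] rd=6 = $6
  [7:0] imm=11 = 11

sbi $6, 11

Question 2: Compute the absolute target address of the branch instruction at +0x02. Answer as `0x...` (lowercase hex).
0xb120

@+02  little-endian(fe ff) = 0xfffe
  top 4b → 0xf → goto [J]
  imm: (w>>0)&0xfff=0xffe (s12→-2) → -2
  target = base 0xb11e + off 0x02 + 2 + imm -2 = 0xb120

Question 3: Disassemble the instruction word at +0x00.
return

[00] 00 10 → 0x1000
  opcode bits[15:12]=0x1: return/N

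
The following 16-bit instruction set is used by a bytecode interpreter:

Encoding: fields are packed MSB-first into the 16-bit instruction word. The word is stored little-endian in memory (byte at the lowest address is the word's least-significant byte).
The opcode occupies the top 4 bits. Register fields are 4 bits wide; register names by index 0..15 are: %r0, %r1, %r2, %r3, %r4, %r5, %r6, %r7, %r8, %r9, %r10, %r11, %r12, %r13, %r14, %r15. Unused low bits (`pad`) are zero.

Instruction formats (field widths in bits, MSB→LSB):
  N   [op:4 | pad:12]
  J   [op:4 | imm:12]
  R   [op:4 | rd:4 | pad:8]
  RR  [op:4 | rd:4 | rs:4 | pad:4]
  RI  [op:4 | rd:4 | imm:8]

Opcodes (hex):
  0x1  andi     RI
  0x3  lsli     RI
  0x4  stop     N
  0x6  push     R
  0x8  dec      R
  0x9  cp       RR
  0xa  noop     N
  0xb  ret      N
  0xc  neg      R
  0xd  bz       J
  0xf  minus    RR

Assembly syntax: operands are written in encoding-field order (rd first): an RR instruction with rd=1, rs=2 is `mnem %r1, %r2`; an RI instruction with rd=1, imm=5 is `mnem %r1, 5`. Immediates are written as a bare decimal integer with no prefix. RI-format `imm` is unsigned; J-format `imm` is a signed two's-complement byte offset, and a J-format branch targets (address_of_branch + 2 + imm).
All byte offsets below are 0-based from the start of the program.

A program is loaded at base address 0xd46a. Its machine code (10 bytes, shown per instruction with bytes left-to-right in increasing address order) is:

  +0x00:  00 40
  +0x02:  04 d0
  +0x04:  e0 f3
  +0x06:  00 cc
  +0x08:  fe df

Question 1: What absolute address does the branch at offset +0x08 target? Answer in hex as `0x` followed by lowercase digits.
+0x08: fe df ⇒ word 0xdffe (little)
  op=0xdffe>>12=0xd ⇒ bz (J)
  imm@[11:0]=0xffe (s12→-2) ⇒ -2
  target = base 0xd46a + off 0x08 + 2 + imm -2 = 0xd472

0xd472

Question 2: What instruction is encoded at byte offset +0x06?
[06] 00 cc → 0xcc00
  opcode bits[15:12]=0xc: neg/R
  rd@[11:8]=0xc ⇒ %r12

neg %r12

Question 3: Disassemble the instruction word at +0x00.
off 0x00: read 00 40 as little → 0x4000
  opcode bits[15:12]=0x4: stop/N

stop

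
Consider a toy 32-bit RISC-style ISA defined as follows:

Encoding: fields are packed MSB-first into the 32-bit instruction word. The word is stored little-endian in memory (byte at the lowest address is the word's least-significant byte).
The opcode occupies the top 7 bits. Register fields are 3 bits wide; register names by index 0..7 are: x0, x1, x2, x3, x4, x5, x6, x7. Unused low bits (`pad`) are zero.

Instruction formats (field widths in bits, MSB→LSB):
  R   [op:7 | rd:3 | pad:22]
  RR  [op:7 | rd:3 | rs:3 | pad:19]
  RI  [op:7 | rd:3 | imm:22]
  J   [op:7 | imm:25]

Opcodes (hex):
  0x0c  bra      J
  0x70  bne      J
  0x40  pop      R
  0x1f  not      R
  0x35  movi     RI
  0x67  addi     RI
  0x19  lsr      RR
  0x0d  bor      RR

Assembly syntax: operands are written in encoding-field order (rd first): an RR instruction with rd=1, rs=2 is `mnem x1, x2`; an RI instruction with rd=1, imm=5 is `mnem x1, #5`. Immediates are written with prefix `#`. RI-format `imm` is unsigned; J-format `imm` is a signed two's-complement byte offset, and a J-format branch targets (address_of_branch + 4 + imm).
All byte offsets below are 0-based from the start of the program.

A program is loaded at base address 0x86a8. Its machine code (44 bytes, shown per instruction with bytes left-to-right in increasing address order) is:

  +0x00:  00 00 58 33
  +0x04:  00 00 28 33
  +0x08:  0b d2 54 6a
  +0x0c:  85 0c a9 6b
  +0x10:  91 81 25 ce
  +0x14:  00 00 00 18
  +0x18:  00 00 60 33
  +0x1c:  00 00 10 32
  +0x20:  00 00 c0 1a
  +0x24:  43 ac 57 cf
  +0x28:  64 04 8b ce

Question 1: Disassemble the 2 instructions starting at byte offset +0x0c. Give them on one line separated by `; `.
@+0c  little-endian(85 0c a9 6b) = 0x6ba90c85
  top 7b → 0x35 → movi [RI]
  rd: (w>>22)&0x7=0x6 → x6
  imm: (w>>0)&0x3fffff=0x290c85 → #2690181
@+10  little-endian(91 81 25 ce) = 0xce258191
  top 7b → 0x67 → addi [RI]
  rd: (w>>22)&0x7=0x0 → x0
  imm: (w>>0)&0x3fffff=0x258191 → #2458001

movi x6, #2690181; addi x0, #2458001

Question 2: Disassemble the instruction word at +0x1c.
lsr x0, x2

+0x1c: 00 00 10 32 ⇒ word 0x32100000 (little)
  op=0x32100000>>25=0x19 ⇒ lsr (RR)
  [24:22] rd=0 = x0
  [21:19] rs=2 = x2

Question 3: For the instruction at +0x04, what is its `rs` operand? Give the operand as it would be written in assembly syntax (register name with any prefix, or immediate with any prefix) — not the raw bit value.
[04] 00 00 28 33 → 0x33280000
  top 7b → 0x19 → lsr [RR]
  [24:22] rd=4 = x4
  [21:19] rs=5 = x5

x5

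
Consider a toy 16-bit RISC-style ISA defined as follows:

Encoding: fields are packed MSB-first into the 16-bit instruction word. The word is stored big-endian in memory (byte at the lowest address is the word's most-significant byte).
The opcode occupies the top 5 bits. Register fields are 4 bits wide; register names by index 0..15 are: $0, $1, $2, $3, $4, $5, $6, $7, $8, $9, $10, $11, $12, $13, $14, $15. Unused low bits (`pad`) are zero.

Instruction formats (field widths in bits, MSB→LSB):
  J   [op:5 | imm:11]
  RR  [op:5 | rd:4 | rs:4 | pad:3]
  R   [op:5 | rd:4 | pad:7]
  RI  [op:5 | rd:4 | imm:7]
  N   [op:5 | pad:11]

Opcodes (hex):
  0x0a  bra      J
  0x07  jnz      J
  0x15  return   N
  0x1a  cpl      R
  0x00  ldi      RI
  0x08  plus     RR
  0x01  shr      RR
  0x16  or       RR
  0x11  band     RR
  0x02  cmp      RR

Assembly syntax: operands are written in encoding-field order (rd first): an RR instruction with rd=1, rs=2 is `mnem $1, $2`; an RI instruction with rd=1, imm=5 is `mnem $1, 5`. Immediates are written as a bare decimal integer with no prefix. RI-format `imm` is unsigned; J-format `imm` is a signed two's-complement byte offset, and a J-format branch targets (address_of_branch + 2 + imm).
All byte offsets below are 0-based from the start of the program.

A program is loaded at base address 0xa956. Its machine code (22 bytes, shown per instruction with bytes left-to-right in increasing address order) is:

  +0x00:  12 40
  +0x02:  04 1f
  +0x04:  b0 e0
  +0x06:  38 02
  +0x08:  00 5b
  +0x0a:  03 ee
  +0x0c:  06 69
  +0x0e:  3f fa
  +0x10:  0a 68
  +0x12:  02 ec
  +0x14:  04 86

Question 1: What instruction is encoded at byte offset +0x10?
shr $4, $13

off 0x10: read 0a 68 as big → 0x0a68
  op=0x0a68>>11=0x1 ⇒ shr (RR)
  rd: (w>>7)&0xf=0x4 → $4
  rs: (w>>3)&0xf=0xd → $13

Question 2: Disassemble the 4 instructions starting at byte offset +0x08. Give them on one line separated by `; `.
ldi $0, 91; ldi $7, 110; ldi $12, 105; jnz -6

+0x08: 00 5b ⇒ word 0x005b (big)
  op=0x005b>>11=0x0 ⇒ ldi (RI)
  rd: (w>>7)&0xf=0x0 → $0
  imm: (w>>0)&0x7f=0x5b → 91
+0x0a: 03 ee ⇒ word 0x03ee (big)
  op=0x03ee>>11=0x0 ⇒ ldi (RI)
  rd: (w>>7)&0xf=0x7 → $7
  imm: (w>>0)&0x7f=0x6e → 110
+0x0c: 06 69 ⇒ word 0x0669 (big)
  op=0x0669>>11=0x0 ⇒ ldi (RI)
  rd: (w>>7)&0xf=0xc → $12
  imm: (w>>0)&0x7f=0x69 → 105
+0x0e: 3f fa ⇒ word 0x3ffa (big)
  op=0x3ffa>>11=0x7 ⇒ jnz (J)
  imm: (w>>0)&0x7ff=0x7fa (s11→-6) → -6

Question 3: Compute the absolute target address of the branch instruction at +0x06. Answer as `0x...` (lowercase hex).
+0x06: 38 02 ⇒ word 0x3802 (big)
  top 5b → 0x7 → jnz [J]
  imm: (w>>0)&0x7ff=0x2 → 2
  target = base 0xa956 + off 0x06 + 2 + imm 2 = 0xa960

0xa960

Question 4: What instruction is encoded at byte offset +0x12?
@+12  big-endian(02 ec) = 0x02ec
  top 5b → 0x0 → ldi [RI]
  rd: (w>>7)&0xf=0x5 → $5
  imm: (w>>0)&0x7f=0x6c → 108

ldi $5, 108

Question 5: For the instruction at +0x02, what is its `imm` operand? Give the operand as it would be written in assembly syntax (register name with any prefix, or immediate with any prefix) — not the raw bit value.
31

@+02  big-endian(04 1f) = 0x041f
  op=0x041f>>11=0x0 ⇒ ldi (RI)
  rd: (w>>7)&0xf=0x8 → $8
  imm: (w>>0)&0x7f=0x1f → 31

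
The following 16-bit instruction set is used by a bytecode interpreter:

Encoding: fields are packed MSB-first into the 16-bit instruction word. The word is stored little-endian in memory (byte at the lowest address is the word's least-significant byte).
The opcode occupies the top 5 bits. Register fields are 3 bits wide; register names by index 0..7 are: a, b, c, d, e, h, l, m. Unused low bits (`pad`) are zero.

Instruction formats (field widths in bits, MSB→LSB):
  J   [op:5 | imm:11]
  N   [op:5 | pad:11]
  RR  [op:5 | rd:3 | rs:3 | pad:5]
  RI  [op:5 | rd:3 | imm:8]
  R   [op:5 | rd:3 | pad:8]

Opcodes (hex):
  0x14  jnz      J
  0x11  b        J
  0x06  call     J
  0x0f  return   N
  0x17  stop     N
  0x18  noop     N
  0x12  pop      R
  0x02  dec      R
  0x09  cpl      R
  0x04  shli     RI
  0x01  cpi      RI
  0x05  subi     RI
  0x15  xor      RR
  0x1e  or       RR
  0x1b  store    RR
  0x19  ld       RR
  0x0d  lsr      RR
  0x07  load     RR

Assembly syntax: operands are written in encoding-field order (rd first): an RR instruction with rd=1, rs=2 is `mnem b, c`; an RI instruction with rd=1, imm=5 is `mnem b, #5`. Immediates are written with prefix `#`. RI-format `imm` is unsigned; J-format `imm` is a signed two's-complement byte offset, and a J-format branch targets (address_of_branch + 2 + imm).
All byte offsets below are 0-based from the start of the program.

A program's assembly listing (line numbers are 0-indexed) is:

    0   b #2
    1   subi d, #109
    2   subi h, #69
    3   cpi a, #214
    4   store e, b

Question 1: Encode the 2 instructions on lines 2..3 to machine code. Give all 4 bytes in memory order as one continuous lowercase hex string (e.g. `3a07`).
452dd608

L2: subi op=0x5:5|rd=5:3|imm=69:8 ⇒ 0x2d45 ⇒ little 45 2d
L3: cpi op=0x1:5|rd=0:3|imm=214:8 ⇒ 0x08d6 ⇒ little d6 08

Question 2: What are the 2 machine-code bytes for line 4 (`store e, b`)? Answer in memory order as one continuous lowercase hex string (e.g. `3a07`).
20dc

line 4 (store): pack op=0x1b:5|rd=4:3|rs=1:3|pad=0:5 = 0xdc20; little→ 20 dc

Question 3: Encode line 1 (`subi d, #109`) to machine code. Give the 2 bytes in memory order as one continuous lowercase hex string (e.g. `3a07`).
6d2b

1. subi fields op=0x5:5|rd=3:3|imm=109:8 → word 2b6dh → 6d 2b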